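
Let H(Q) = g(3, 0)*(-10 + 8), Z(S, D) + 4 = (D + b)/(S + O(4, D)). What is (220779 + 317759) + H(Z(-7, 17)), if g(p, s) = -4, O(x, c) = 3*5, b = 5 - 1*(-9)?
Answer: 538546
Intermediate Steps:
b = 14 (b = 5 + 9 = 14)
O(x, c) = 15
Z(S, D) = -4 + (14 + D)/(15 + S) (Z(S, D) = -4 + (D + 14)/(S + 15) = -4 + (14 + D)/(15 + S))
H(Q) = 8 (H(Q) = -4*(-10 + 8) = -4*(-2) = 8)
(220779 + 317759) + H(Z(-7, 17)) = (220779 + 317759) + 8 = 538538 + 8 = 538546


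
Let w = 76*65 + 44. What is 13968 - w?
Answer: 8984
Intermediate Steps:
w = 4984 (w = 4940 + 44 = 4984)
13968 - w = 13968 - 1*4984 = 13968 - 4984 = 8984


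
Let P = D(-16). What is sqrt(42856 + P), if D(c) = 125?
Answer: sqrt(42981) ≈ 207.32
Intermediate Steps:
P = 125
sqrt(42856 + P) = sqrt(42856 + 125) = sqrt(42981)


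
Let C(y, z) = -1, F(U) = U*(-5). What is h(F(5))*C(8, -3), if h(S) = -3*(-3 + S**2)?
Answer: 1866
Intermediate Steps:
F(U) = -5*U
h(S) = 9 - 3*S**2
h(F(5))*C(8, -3) = (9 - 3*(-5*5)**2)*(-1) = (9 - 3*(-25)**2)*(-1) = (9 - 3*625)*(-1) = (9 - 1875)*(-1) = -1866*(-1) = 1866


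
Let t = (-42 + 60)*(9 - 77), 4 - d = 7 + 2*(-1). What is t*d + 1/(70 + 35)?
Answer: 128521/105 ≈ 1224.0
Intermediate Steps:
d = -1 (d = 4 - (7 + 2*(-1)) = 4 - (7 - 2) = 4 - 1*5 = 4 - 5 = -1)
t = -1224 (t = 18*(-68) = -1224)
t*d + 1/(70 + 35) = -1224*(-1) + 1/(70 + 35) = 1224 + 1/105 = 128521/105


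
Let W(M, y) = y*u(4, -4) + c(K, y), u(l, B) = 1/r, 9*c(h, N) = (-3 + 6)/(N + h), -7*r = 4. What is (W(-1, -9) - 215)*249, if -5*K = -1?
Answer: -1091699/22 ≈ -49623.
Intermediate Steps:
r = -4/7 (r = -⅐*4 = -4/7 ≈ -0.57143)
K = ⅕ (K = -⅕*(-1) = ⅕ ≈ 0.20000)
c(h, N) = 1/(3*(N + h)) (c(h, N) = ((-3 + 6)/(N + h))/9 = (3/(N + h))/9 = 1/(3*(N + h)))
u(l, B) = -7/4 (u(l, B) = 1/(-4/7) = -7/4)
W(M, y) = -7*y/4 + 1/(3*(⅕ + y)) (W(M, y) = y*(-7/4) + 1/(3*(y + ⅕)) = -7*y/4 + 1/(3*(⅕ + y)))
(W(-1, -9) - 215)*249 = ((20 - 21*(-9)*(1 + 5*(-9)))/(12*(1 + 5*(-9))) - 215)*249 = ((20 - 21*(-9)*(1 - 45))/(12*(1 - 45)) - 215)*249 = ((1/12)*(20 - 21*(-9)*(-44))/(-44) - 215)*249 = ((1/12)*(-1/44)*(20 - 8316) - 215)*249 = ((1/12)*(-1/44)*(-8296) - 215)*249 = (1037/66 - 215)*249 = -13153/66*249 = -1091699/22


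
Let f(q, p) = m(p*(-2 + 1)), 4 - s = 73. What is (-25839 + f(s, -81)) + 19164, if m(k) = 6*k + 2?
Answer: -6187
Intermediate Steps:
m(k) = 2 + 6*k
s = -69 (s = 4 - 1*73 = 4 - 73 = -69)
f(q, p) = 2 - 6*p (f(q, p) = 2 + 6*(p*(-2 + 1)) = 2 + 6*(p*(-1)) = 2 + 6*(-p) = 2 - 6*p)
(-25839 + f(s, -81)) + 19164 = (-25839 + (2 - 6*(-81))) + 19164 = (-25839 + (2 + 486)) + 19164 = (-25839 + 488) + 19164 = -25351 + 19164 = -6187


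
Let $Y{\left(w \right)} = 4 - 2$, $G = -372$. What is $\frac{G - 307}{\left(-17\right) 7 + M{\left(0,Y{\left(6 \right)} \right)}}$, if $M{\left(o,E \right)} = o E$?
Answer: $\frac{97}{17} \approx 5.7059$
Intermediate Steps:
$Y{\left(w \right)} = 2$ ($Y{\left(w \right)} = 4 - 2 = 2$)
$M{\left(o,E \right)} = E o$
$\frac{G - 307}{\left(-17\right) 7 + M{\left(0,Y{\left(6 \right)} \right)}} = \frac{-372 - 307}{\left(-17\right) 7 + 2 \cdot 0} = - \frac{679}{-119 + 0} = - \frac{679}{-119} = \left(-679\right) \left(- \frac{1}{119}\right) = \frac{97}{17}$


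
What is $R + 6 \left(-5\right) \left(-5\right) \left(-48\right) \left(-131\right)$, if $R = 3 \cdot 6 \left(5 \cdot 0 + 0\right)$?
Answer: $943200$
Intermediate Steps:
$R = 0$ ($R = 18 \left(0 + 0\right) = 18 \cdot 0 = 0$)
$R + 6 \left(-5\right) \left(-5\right) \left(-48\right) \left(-131\right) = 0 + 6 \left(-5\right) \left(-5\right) \left(-48\right) \left(-131\right) = 0 + \left(-30\right) \left(-5\right) \left(-48\right) \left(-131\right) = 0 + 150 \left(-48\right) \left(-131\right) = 0 - -943200 = 0 + 943200 = 943200$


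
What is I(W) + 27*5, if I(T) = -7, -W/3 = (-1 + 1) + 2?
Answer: 128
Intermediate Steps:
W = -6 (W = -3*((-1 + 1) + 2) = -3*(0 + 2) = -3*2 = -6)
I(W) + 27*5 = -7 + 27*5 = -7 + 135 = 128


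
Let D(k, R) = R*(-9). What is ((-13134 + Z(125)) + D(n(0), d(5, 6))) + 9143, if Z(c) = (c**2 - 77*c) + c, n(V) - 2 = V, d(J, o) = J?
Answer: 2089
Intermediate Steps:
n(V) = 2 + V
D(k, R) = -9*R
Z(c) = c**2 - 76*c
((-13134 + Z(125)) + D(n(0), d(5, 6))) + 9143 = ((-13134 + 125*(-76 + 125)) - 9*5) + 9143 = ((-13134 + 125*49) - 45) + 9143 = ((-13134 + 6125) - 45) + 9143 = (-7009 - 45) + 9143 = -7054 + 9143 = 2089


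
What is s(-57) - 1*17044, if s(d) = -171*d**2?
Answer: -572623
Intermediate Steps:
s(-57) - 1*17044 = -171*(-57)**2 - 1*17044 = -171*3249 - 17044 = -555579 - 17044 = -572623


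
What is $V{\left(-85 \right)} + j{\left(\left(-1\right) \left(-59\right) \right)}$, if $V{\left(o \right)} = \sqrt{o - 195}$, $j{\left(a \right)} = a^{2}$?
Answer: $3481 + 2 i \sqrt{70} \approx 3481.0 + 16.733 i$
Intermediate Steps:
$V{\left(o \right)} = \sqrt{-195 + o}$
$V{\left(-85 \right)} + j{\left(\left(-1\right) \left(-59\right) \right)} = \sqrt{-195 - 85} + \left(\left(-1\right) \left(-59\right)\right)^{2} = \sqrt{-280} + 59^{2} = 2 i \sqrt{70} + 3481 = 3481 + 2 i \sqrt{70}$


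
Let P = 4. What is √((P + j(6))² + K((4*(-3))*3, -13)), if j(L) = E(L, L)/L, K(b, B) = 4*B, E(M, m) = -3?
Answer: I*√159/2 ≈ 6.3048*I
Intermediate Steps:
j(L) = -3/L
√((P + j(6))² + K((4*(-3))*3, -13)) = √((4 - 3/6)² + 4*(-13)) = √((4 - 3*⅙)² - 52) = √((4 - ½)² - 52) = √((7/2)² - 52) = √(49/4 - 52) = √(-159/4) = I*√159/2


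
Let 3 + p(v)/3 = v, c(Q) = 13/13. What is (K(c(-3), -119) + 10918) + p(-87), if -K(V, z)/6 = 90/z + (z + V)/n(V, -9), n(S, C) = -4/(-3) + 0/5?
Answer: 1330841/119 ≈ 11184.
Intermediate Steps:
n(S, C) = 4/3 (n(S, C) = -4*(-1/3) + 0*(1/5) = 4/3 + 0 = 4/3)
c(Q) = 1 (c(Q) = 13*(1/13) = 1)
p(v) = -9 + 3*v
K(V, z) = -540/z - 9*V/2 - 9*z/2 (K(V, z) = -6*(90/z + (z + V)/(4/3)) = -6*(90/z + (V + z)*(3/4)) = -6*(90/z + (3*V/4 + 3*z/4)) = -6*(90/z + 3*V/4 + 3*z/4) = -540/z - 9*V/2 - 9*z/2)
(K(c(-3), -119) + 10918) + p(-87) = ((9/2)*(-120 - 1*(-119)*(1 - 119))/(-119) + 10918) + (-9 + 3*(-87)) = ((9/2)*(-1/119)*(-120 - 1*(-119)*(-118)) + 10918) + (-9 - 261) = ((9/2)*(-1/119)*(-120 - 14042) + 10918) - 270 = ((9/2)*(-1/119)*(-14162) + 10918) - 270 = (63729/119 + 10918) - 270 = 1362971/119 - 270 = 1330841/119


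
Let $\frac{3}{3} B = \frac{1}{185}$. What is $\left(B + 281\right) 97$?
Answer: $\frac{5042642}{185} \approx 27258.0$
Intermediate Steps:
$B = \frac{1}{185} \approx 0.0054054$
$\left(B + 281\right) 97 = \left(\frac{1}{185} + 281\right) 97 = \frac{51986}{185} \cdot 97 = \frac{5042642}{185}$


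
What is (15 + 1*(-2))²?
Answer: 169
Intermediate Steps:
(15 + 1*(-2))² = (15 - 2)² = 13² = 169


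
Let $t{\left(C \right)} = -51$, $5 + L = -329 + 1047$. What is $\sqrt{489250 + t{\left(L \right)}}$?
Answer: $\sqrt{489199} \approx 699.43$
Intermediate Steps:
$L = 713$ ($L = -5 + \left(-329 + 1047\right) = -5 + 718 = 713$)
$\sqrt{489250 + t{\left(L \right)}} = \sqrt{489250 - 51} = \sqrt{489199}$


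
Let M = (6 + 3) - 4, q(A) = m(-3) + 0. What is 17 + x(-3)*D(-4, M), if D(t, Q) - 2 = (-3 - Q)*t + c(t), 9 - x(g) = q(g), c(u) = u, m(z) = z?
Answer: 377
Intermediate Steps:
q(A) = -3 (q(A) = -3 + 0 = -3)
x(g) = 12 (x(g) = 9 - 1*(-3) = 9 + 3 = 12)
M = 5 (M = 9 - 4 = 5)
D(t, Q) = 2 + t + t*(-3 - Q) (D(t, Q) = 2 + ((-3 - Q)*t + t) = 2 + (t*(-3 - Q) + t) = 2 + (t + t*(-3 - Q)) = 2 + t + t*(-3 - Q))
17 + x(-3)*D(-4, M) = 17 + 12*(2 - 2*(-4) - 1*5*(-4)) = 17 + 12*(2 + 8 + 20) = 17 + 12*30 = 17 + 360 = 377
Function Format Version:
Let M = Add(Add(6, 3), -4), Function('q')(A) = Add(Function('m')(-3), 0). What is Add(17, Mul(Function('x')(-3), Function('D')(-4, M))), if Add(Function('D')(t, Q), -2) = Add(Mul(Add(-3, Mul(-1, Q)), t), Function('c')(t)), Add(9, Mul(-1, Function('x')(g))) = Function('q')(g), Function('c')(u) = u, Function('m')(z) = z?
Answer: 377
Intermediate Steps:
Function('q')(A) = -3 (Function('q')(A) = Add(-3, 0) = -3)
Function('x')(g) = 12 (Function('x')(g) = Add(9, Mul(-1, -3)) = Add(9, 3) = 12)
M = 5 (M = Add(9, -4) = 5)
Function('D')(t, Q) = Add(2, t, Mul(t, Add(-3, Mul(-1, Q)))) (Function('D')(t, Q) = Add(2, Add(Mul(Add(-3, Mul(-1, Q)), t), t)) = Add(2, Add(Mul(t, Add(-3, Mul(-1, Q))), t)) = Add(2, Add(t, Mul(t, Add(-3, Mul(-1, Q))))) = Add(2, t, Mul(t, Add(-3, Mul(-1, Q)))))
Add(17, Mul(Function('x')(-3), Function('D')(-4, M))) = Add(17, Mul(12, Add(2, Mul(-2, -4), Mul(-1, 5, -4)))) = Add(17, Mul(12, Add(2, 8, 20))) = Add(17, Mul(12, 30)) = Add(17, 360) = 377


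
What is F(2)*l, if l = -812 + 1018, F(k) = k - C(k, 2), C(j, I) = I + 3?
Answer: -618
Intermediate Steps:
C(j, I) = 3 + I
F(k) = -5 + k (F(k) = k - (3 + 2) = k - 1*5 = k - 5 = -5 + k)
l = 206
F(2)*l = (-5 + 2)*206 = -3*206 = -618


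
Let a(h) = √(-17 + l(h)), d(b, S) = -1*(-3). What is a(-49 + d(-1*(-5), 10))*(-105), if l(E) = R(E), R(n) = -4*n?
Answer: -105*√167 ≈ -1356.9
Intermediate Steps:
d(b, S) = 3
l(E) = -4*E
a(h) = √(-17 - 4*h)
a(-49 + d(-1*(-5), 10))*(-105) = √(-17 - 4*(-49 + 3))*(-105) = √(-17 - 4*(-46))*(-105) = √(-17 + 184)*(-105) = √167*(-105) = -105*√167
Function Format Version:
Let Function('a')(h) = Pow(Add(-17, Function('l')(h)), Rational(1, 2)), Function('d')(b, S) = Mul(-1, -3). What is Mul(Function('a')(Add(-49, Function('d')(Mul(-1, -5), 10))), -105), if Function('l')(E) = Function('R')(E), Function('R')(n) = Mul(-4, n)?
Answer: Mul(-105, Pow(167, Rational(1, 2))) ≈ -1356.9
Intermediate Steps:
Function('d')(b, S) = 3
Function('l')(E) = Mul(-4, E)
Function('a')(h) = Pow(Add(-17, Mul(-4, h)), Rational(1, 2))
Mul(Function('a')(Add(-49, Function('d')(Mul(-1, -5), 10))), -105) = Mul(Pow(Add(-17, Mul(-4, Add(-49, 3))), Rational(1, 2)), -105) = Mul(Pow(Add(-17, Mul(-4, -46)), Rational(1, 2)), -105) = Mul(Pow(Add(-17, 184), Rational(1, 2)), -105) = Mul(Pow(167, Rational(1, 2)), -105) = Mul(-105, Pow(167, Rational(1, 2)))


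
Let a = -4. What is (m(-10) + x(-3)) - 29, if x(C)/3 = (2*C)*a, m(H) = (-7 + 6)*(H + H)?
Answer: 63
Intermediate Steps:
m(H) = -2*H
x(C) = -24*C (x(C) = 3*((2*C)*(-4)) = 3*(-8*C) = -24*C)
(m(-10) + x(-3)) - 29 = (-2*(-10) - 24*(-3)) - 29 = (20 + 72) - 29 = 92 - 29 = 63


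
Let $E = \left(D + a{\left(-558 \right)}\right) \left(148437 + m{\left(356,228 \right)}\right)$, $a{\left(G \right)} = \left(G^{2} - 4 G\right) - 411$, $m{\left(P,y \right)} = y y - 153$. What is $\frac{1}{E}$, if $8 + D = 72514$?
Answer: $\frac{1}{77241565188} \approx 1.2946 \cdot 10^{-11}$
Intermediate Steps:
$D = 72506$ ($D = -8 + 72514 = 72506$)
$m{\left(P,y \right)} = -153 + y^{2}$ ($m{\left(P,y \right)} = y^{2} - 153 = -153 + y^{2}$)
$a{\left(G \right)} = -411 + G^{2} - 4 G$
$E = 77241565188$ ($E = \left(72506 - \left(-1821 - 311364\right)\right) \left(148437 - \left(153 - 228^{2}\right)\right) = \left(72506 + \left(-411 + 311364 + 2232\right)\right) \left(148437 + \left(-153 + 51984\right)\right) = \left(72506 + 313185\right) \left(148437 + 51831\right) = 385691 \cdot 200268 = 77241565188$)
$\frac{1}{E} = \frac{1}{77241565188}$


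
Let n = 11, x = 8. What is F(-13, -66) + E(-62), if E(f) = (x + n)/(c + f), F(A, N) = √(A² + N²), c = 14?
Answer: -19/48 + 5*√181 ≈ 66.872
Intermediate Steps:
E(f) = 19/(14 + f) (E(f) = (8 + 11)/(14 + f) = 19/(14 + f))
F(-13, -66) + E(-62) = √((-13)² + (-66)²) + 19/(14 - 62) = √(169 + 4356) + 19/(-48) = √4525 + 19*(-1/48) = 5*√181 - 19/48 = -19/48 + 5*√181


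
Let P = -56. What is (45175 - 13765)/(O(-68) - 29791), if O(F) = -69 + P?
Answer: -1745/1662 ≈ -1.0499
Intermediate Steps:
O(F) = -125 (O(F) = -69 - 56 = -125)
(45175 - 13765)/(O(-68) - 29791) = (45175 - 13765)/(-125 - 29791) = 31410/(-29916) = 31410*(-1/29916) = -1745/1662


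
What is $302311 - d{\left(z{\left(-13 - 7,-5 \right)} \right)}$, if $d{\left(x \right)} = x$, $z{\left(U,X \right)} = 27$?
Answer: $302284$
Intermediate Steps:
$302311 - d{\left(z{\left(-13 - 7,-5 \right)} \right)} = 302311 - 27 = 302284$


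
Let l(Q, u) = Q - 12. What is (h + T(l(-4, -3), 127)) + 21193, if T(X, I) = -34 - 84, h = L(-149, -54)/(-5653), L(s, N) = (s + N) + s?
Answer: 119137327/5653 ≈ 21075.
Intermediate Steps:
L(s, N) = N + 2*s (L(s, N) = (N + s) + s = N + 2*s)
l(Q, u) = -12 + Q
h = 352/5653 (h = (-54 + 2*(-149))/(-5653) = (-54 - 298)*(-1/5653) = -352*(-1/5653) = 352/5653 ≈ 0.062268)
T(X, I) = -118
(h + T(l(-4, -3), 127)) + 21193 = (352/5653 - 118) + 21193 = -666702/5653 + 21193 = 119137327/5653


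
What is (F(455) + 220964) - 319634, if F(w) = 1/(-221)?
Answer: -21806071/221 ≈ -98670.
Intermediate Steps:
F(w) = -1/221
(F(455) + 220964) - 319634 = (-1/221 + 220964) - 319634 = 48833043/221 - 319634 = -21806071/221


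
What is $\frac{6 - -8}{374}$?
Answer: $\frac{7}{187} \approx 0.037433$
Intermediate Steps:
$\frac{6 - -8}{374} = \left(6 + 8\right) \frac{1}{374} = 14 \cdot \frac{1}{374} = \frac{7}{187}$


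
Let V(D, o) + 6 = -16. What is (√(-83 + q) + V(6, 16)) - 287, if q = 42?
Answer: -309 + I*√41 ≈ -309.0 + 6.4031*I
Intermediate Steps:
V(D, o) = -22 (V(D, o) = -6 - 16 = -22)
(√(-83 + q) + V(6, 16)) - 287 = (√(-83 + 42) - 22) - 287 = (√(-41) - 22) - 287 = (I*√41 - 22) - 287 = (-22 + I*√41) - 287 = -309 + I*√41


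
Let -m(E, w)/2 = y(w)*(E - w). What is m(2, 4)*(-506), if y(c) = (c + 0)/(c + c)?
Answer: -1012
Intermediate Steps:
y(c) = ½ (y(c) = c/((2*c)) = c*(1/(2*c)) = ½)
m(E, w) = w - E (m(E, w) = -(E - w) = -2*(E/2 - w/2) = w - E)
m(2, 4)*(-506) = (4 - 1*2)*(-506) = (4 - 2)*(-506) = 2*(-506) = -1012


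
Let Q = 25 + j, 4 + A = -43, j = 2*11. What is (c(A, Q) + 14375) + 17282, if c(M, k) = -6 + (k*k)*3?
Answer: 38278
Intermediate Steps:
j = 22
A = -47 (A = -4 - 43 = -47)
Q = 47 (Q = 25 + 22 = 47)
c(M, k) = -6 + 3*k² (c(M, k) = -6 + k²*3 = -6 + 3*k²)
(c(A, Q) + 14375) + 17282 = ((-6 + 3*47²) + 14375) + 17282 = ((-6 + 3*2209) + 14375) + 17282 = ((-6 + 6627) + 14375) + 17282 = (6621 + 14375) + 17282 = 20996 + 17282 = 38278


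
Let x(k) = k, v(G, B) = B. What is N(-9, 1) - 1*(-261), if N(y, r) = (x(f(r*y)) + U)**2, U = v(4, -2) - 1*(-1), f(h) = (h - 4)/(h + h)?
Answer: 84589/324 ≈ 261.08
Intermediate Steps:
f(h) = (-4 + h)/(2*h) (f(h) = (-4 + h)/((2*h)) = (-4 + h)*(1/(2*h)) = (-4 + h)/(2*h))
U = -1 (U = -2 - 1*(-1) = -2 + 1 = -1)
N(y, r) = (-1 + (-4 + r*y)/(2*r*y))**2 (N(y, r) = ((-4 + r*y)/(2*((r*y))) - 1)**2 = ((1/(r*y))*(-4 + r*y)/2 - 1)**2 = ((-4 + r*y)/(2*r*y) - 1)**2 = (-1 + (-4 + r*y)/(2*r*y))**2)
N(-9, 1) - 1*(-261) = (1/4)*(4 + 1*(-9))**2/(1**2*(-9)**2) - 1*(-261) = (1/4)*1*(1/81)*(4 - 9)**2 + 261 = (1/4)*1*(1/81)*(-5)**2 + 261 = (1/4)*1*(1/81)*25 + 261 = 25/324 + 261 = 84589/324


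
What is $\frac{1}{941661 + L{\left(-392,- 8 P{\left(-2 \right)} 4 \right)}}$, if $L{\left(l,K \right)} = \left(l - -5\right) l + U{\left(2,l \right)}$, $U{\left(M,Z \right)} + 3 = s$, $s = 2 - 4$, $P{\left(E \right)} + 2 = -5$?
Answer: $\frac{1}{1093360} \approx 9.1461 \cdot 10^{-7}$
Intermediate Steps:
$P{\left(E \right)} = -7$ ($P{\left(E \right)} = -2 - 5 = -7$)
$s = -2$
$U{\left(M,Z \right)} = -5$ ($U{\left(M,Z \right)} = -3 - 2 = -5$)
$L{\left(l,K \right)} = -5 + l \left(5 + l\right)$ ($L{\left(l,K \right)} = \left(l - -5\right) l - 5 = \left(l + 5\right) l - 5 = \left(5 + l\right) l - 5 = l \left(5 + l\right) - 5 = -5 + l \left(5 + l\right)$)
$\frac{1}{941661 + L{\left(-392,- 8 P{\left(-2 \right)} 4 \right)}} = \frac{1}{941661 + \left(-5 + \left(-392\right)^{2} + 5 \left(-392\right)\right)} = \frac{1}{941661 - -151699} = \frac{1}{941661 + 151699} = \frac{1}{1093360}$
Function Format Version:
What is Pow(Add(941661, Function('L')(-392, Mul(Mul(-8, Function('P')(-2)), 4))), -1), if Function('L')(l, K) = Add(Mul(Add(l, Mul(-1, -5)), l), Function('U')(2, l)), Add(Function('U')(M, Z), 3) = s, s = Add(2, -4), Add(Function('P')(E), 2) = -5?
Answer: Rational(1, 1093360) ≈ 9.1461e-7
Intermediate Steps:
Function('P')(E) = -7 (Function('P')(E) = Add(-2, -5) = -7)
s = -2
Function('U')(M, Z) = -5 (Function('U')(M, Z) = Add(-3, -2) = -5)
Function('L')(l, K) = Add(-5, Mul(l, Add(5, l))) (Function('L')(l, K) = Add(Mul(Add(l, Mul(-1, -5)), l), -5) = Add(Mul(Add(l, 5), l), -5) = Add(Mul(Add(5, l), l), -5) = Add(Mul(l, Add(5, l)), -5) = Add(-5, Mul(l, Add(5, l))))
Pow(Add(941661, Function('L')(-392, Mul(Mul(-8, Function('P')(-2)), 4))), -1) = Pow(Add(941661, Add(-5, Pow(-392, 2), Mul(5, -392))), -1) = Pow(Add(941661, Add(-5, 153664, -1960)), -1) = Pow(Add(941661, 151699), -1) = Pow(1093360, -1) = Rational(1, 1093360)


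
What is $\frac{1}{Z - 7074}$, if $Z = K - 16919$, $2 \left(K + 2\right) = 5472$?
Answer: $- \frac{1}{21259} \approx -4.7039 \cdot 10^{-5}$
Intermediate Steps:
$K = 2734$ ($K = -2 + \frac{1}{2} \cdot 5472 = -2 + 2736 = 2734$)
$Z = -14185$ ($Z = 2734 - 16919 = -14185$)
$\frac{1}{Z - 7074} = \frac{1}{-14185 - 7074} = \frac{1}{-21259} = - \frac{1}{21259}$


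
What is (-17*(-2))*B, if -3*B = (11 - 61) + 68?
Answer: -204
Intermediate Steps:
B = -6 (B = -((11 - 61) + 68)/3 = -(-50 + 68)/3 = -1/3*18 = -6)
(-17*(-2))*B = -17*(-2)*(-6) = 34*(-6) = -204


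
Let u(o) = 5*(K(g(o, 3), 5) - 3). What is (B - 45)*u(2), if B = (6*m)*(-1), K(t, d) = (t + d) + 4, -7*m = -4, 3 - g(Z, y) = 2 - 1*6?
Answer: -22035/7 ≈ -3147.9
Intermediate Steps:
g(Z, y) = 7 (g(Z, y) = 3 - (2 - 1*6) = 3 - (2 - 6) = 3 - 1*(-4) = 3 + 4 = 7)
m = 4/7 (m = -1/7*(-4) = 4/7 ≈ 0.57143)
K(t, d) = 4 + d + t (K(t, d) = (d + t) + 4 = 4 + d + t)
B = -24/7 (B = (6*(4/7))*(-1) = (24/7)*(-1) = -24/7 ≈ -3.4286)
u(o) = 65 (u(o) = 5*((4 + 5 + 7) - 3) = 5*(16 - 3) = 5*13 = 65)
(B - 45)*u(2) = (-24/7 - 45)*65 = -339/7*65 = -22035/7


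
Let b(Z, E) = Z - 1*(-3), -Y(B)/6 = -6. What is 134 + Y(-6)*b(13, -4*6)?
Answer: 710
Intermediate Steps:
Y(B) = 36 (Y(B) = -6*(-6) = 36)
b(Z, E) = 3 + Z (b(Z, E) = Z + 3 = 3 + Z)
134 + Y(-6)*b(13, -4*6) = 134 + 36*(3 + 13) = 134 + 36*16 = 134 + 576 = 710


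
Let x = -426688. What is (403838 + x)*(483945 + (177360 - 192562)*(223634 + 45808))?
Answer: 93583850796150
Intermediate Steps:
(403838 + x)*(483945 + (177360 - 192562)*(223634 + 45808)) = (403838 - 426688)*(483945 + (177360 - 192562)*(223634 + 45808)) = -22850*(483945 - 15202*269442) = -22850*(483945 - 4096057284) = -22850*(-4095573339) = 93583850796150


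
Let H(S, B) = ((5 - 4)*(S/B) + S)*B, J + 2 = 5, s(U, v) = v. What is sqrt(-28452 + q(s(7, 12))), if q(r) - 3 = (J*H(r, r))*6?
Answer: 3*I*sqrt(2849) ≈ 160.13*I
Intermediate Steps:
J = 3 (J = -2 + 5 = 3)
H(S, B) = B*(S + S/B) (H(S, B) = (1*(S/B) + S)*B = (S/B + S)*B = (S + S/B)*B = B*(S + S/B))
q(r) = 3 + 18*r*(1 + r) (q(r) = 3 + (3*(r*(1 + r)))*6 = 3 + (3*r*(1 + r))*6 = 3 + 18*r*(1 + r))
sqrt(-28452 + q(s(7, 12))) = sqrt(-28452 + (3 + 18*12*(1 + 12))) = sqrt(-28452 + (3 + 18*12*13)) = sqrt(-28452 + (3 + 2808)) = sqrt(-28452 + 2811) = sqrt(-25641) = 3*I*sqrt(2849)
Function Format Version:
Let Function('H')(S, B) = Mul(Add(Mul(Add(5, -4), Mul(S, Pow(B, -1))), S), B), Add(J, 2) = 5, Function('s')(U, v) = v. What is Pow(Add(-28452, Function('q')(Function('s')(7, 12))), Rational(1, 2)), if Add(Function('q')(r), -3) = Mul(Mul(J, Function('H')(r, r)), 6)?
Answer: Mul(3, I, Pow(2849, Rational(1, 2))) ≈ Mul(160.13, I)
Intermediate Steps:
J = 3 (J = Add(-2, 5) = 3)
Function('H')(S, B) = Mul(B, Add(S, Mul(S, Pow(B, -1)))) (Function('H')(S, B) = Mul(Add(Mul(1, Mul(S, Pow(B, -1))), S), B) = Mul(Add(Mul(S, Pow(B, -1)), S), B) = Mul(Add(S, Mul(S, Pow(B, -1))), B) = Mul(B, Add(S, Mul(S, Pow(B, -1)))))
Function('q')(r) = Add(3, Mul(18, r, Add(1, r))) (Function('q')(r) = Add(3, Mul(Mul(3, Mul(r, Add(1, r))), 6)) = Add(3, Mul(Mul(3, r, Add(1, r)), 6)) = Add(3, Mul(18, r, Add(1, r))))
Pow(Add(-28452, Function('q')(Function('s')(7, 12))), Rational(1, 2)) = Pow(Add(-28452, Add(3, Mul(18, 12, Add(1, 12)))), Rational(1, 2)) = Pow(Add(-28452, Add(3, Mul(18, 12, 13))), Rational(1, 2)) = Pow(Add(-28452, Add(3, 2808)), Rational(1, 2)) = Pow(Add(-28452, 2811), Rational(1, 2)) = Pow(-25641, Rational(1, 2)) = Mul(3, I, Pow(2849, Rational(1, 2)))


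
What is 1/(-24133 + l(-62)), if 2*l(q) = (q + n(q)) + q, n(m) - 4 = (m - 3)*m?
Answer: -1/22178 ≈ -4.5090e-5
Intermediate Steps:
n(m) = 4 + m*(-3 + m) (n(m) = 4 + (m - 3)*m = 4 + (-3 + m)*m = 4 + m*(-3 + m))
l(q) = 2 + q²/2 - q/2 (l(q) = ((q + (4 + q² - 3*q)) + q)/2 = ((4 + q² - 2*q) + q)/2 = (4 + q² - q)/2 = 2 + q²/2 - q/2)
1/(-24133 + l(-62)) = 1/(-24133 + (2 + (½)*(-62)² - ½*(-62))) = 1/(-24133 + (2 + (½)*3844 + 31)) = 1/(-24133 + (2 + 1922 + 31)) = 1/(-24133 + 1955) = 1/(-22178) = -1/22178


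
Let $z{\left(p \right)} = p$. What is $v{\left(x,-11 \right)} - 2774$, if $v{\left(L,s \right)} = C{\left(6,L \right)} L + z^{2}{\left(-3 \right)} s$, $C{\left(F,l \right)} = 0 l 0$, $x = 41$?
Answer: $-2873$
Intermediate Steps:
$C{\left(F,l \right)} = 0$ ($C{\left(F,l \right)} = 0 \cdot 0 = 0$)
$v{\left(L,s \right)} = 9 s$ ($v{\left(L,s \right)} = 0 L + \left(-3\right)^{2} s = 0 + 9 s = 9 s$)
$v{\left(x,-11 \right)} - 2774 = 9 \left(-11\right) - 2774 = -99 - 2774 = -2873$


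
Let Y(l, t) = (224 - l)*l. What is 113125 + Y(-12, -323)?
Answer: 110293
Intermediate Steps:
Y(l, t) = l*(224 - l)
113125 + Y(-12, -323) = 113125 - 12*(224 - 1*(-12)) = 113125 - 12*(224 + 12) = 113125 - 12*236 = 113125 - 2832 = 110293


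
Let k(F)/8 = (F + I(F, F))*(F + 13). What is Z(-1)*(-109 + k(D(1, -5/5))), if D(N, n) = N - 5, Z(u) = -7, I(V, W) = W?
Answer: 4795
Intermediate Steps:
D(N, n) = -5 + N
k(F) = 16*F*(13 + F) (k(F) = 8*((F + F)*(F + 13)) = 8*((2*F)*(13 + F)) = 8*(2*F*(13 + F)) = 16*F*(13 + F))
Z(-1)*(-109 + k(D(1, -5/5))) = -7*(-109 + 16*(-5 + 1)*(13 + (-5 + 1))) = -7*(-109 + 16*(-4)*(13 - 4)) = -7*(-109 + 16*(-4)*9) = -7*(-109 - 576) = -7*(-685) = 4795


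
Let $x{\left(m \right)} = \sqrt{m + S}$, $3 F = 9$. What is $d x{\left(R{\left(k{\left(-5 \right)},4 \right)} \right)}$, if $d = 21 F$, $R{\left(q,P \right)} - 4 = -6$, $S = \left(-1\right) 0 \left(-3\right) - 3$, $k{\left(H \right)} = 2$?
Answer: $63 i \sqrt{5} \approx 140.87 i$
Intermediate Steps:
$F = 3$ ($F = \frac{1}{3} \cdot 9 = 3$)
$S = -3$ ($S = 0 \left(-3\right) - 3 = 0 - 3 = -3$)
$R{\left(q,P \right)} = -2$ ($R{\left(q,P \right)} = 4 - 6 = -2$)
$d = 63$ ($d = 21 \cdot 3 = 63$)
$x{\left(m \right)} = \sqrt{-3 + m}$ ($x{\left(m \right)} = \sqrt{m - 3} = \sqrt{-3 + m}$)
$d x{\left(R{\left(k{\left(-5 \right)},4 \right)} \right)} = 63 \sqrt{-3 - 2} = 63 \sqrt{-5} = 63 i \sqrt{5}$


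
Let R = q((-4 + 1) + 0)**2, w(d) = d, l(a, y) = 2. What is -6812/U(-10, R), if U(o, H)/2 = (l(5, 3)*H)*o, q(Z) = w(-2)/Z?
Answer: 15327/40 ≈ 383.17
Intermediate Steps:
q(Z) = -2/Z
R = 4/9 (R = (-2/((-4 + 1) + 0))**2 = (-2/(-3 + 0))**2 = (-2/(-3))**2 = (-2*(-1/3))**2 = (2/3)**2 = 4/9 ≈ 0.44444)
U(o, H) = 4*H*o (U(o, H) = 2*((2*H)*o) = 2*(2*H*o) = 4*H*o)
-6812/U(-10, R) = -6812/(4*(4/9)*(-10)) = -6812/(-160/9) = -6812*(-9/160) = 15327/40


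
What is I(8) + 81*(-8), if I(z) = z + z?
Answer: -632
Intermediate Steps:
I(z) = 2*z
I(8) + 81*(-8) = 2*8 + 81*(-8) = 16 - 648 = -632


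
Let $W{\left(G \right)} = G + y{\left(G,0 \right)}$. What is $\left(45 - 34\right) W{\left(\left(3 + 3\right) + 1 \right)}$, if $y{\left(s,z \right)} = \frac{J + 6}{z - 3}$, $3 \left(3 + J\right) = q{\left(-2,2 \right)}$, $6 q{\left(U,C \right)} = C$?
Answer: $\frac{1771}{27} \approx 65.593$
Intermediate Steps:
$q{\left(U,C \right)} = \frac{C}{6}$
$J = - \frac{26}{9}$ ($J = -3 + \frac{\frac{1}{6} \cdot 2}{3} = -3 + \frac{1}{3} \cdot \frac{1}{3} = -3 + \frac{1}{9} = - \frac{26}{9} \approx -2.8889$)
$y{\left(s,z \right)} = \frac{28}{9 \left(-3 + z\right)}$ ($y{\left(s,z \right)} = \frac{- \frac{26}{9} + 6}{z - 3} = \frac{28}{9 \left(-3 + z\right)}$)
$W{\left(G \right)} = - \frac{28}{27} + G$ ($W{\left(G \right)} = G + \frac{28}{9 \left(-3 + 0\right)} = G + \frac{28}{9 \left(-3\right)} = G + \frac{28}{9} \left(- \frac{1}{3}\right) = G - \frac{28}{27} = - \frac{28}{27} + G$)
$\left(45 - 34\right) W{\left(\left(3 + 3\right) + 1 \right)} = \left(45 - 34\right) \left(- \frac{28}{27} + \left(\left(3 + 3\right) + 1\right)\right) = 11 \left(- \frac{28}{27} + \left(6 + 1\right)\right) = 11 \left(- \frac{28}{27} + 7\right) = 11 \cdot \frac{161}{27} = \frac{1771}{27}$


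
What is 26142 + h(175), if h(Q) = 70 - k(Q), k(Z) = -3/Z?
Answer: 4587103/175 ≈ 26212.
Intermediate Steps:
h(Q) = 70 + 3/Q (h(Q) = 70 - (-3)/Q = 70 + 3/Q)
26142 + h(175) = 26142 + (70 + 3/175) = 26142 + 12253/175 = 4587103/175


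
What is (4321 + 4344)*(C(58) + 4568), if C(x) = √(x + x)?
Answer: 39581720 + 17330*√29 ≈ 3.9675e+7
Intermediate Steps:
C(x) = √2*√x (C(x) = √(2*x) = √2*√x)
(4321 + 4344)*(C(58) + 4568) = (4321 + 4344)*(√2*√58 + 4568) = 8665*(2*√29 + 4568) = 8665*(4568 + 2*√29) = 39581720 + 17330*√29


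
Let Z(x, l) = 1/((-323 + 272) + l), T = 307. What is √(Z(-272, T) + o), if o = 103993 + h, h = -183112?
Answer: I*√20254463/16 ≈ 281.28*I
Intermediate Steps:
o = -79119 (o = 103993 - 183112 = -79119)
Z(x, l) = 1/(-51 + l)
√(Z(-272, T) + o) = √(1/(-51 + 307) - 79119) = √(1/256 - 79119) = √(-20254463/256) = I*√20254463/16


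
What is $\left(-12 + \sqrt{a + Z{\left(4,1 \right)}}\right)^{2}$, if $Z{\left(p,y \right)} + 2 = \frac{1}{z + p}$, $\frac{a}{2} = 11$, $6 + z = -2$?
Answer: $\frac{\left(24 - \sqrt{79}\right)^{2}}{4} \approx 57.092$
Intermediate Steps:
$z = -8$ ($z = -6 - 2 = -8$)
$a = 22$ ($a = 2 \cdot 11 = 22$)
$Z{\left(p,y \right)} = -2 + \frac{1}{-8 + p}$
$\left(-12 + \sqrt{a + Z{\left(4,1 \right)}}\right)^{2} = \left(-12 + \sqrt{22 + \frac{17 - 8}{-8 + 4}}\right)^{2} = \left(-12 + \sqrt{22 + \frac{17 - 8}{-4}}\right)^{2} = \left(-12 + \sqrt{22 - \frac{9}{4}}\right)^{2} = \left(-12 + \sqrt{\frac{79}{4}}\right)^{2} = \left(-12 + \frac{\sqrt{79}}{2}\right)^{2}$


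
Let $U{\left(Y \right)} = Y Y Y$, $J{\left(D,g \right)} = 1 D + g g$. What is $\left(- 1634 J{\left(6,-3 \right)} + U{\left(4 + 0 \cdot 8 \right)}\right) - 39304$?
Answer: $-63750$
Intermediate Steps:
$J{\left(D,g \right)} = D + g^{2}$
$U{\left(Y \right)} = Y^{3}$ ($U{\left(Y \right)} = Y^{2} Y = Y^{3}$)
$\left(- 1634 J{\left(6,-3 \right)} + U{\left(4 + 0 \cdot 8 \right)}\right) - 39304 = \left(- 1634 \left(6 + \left(-3\right)^{2}\right) + \left(4 + 0 \cdot 8\right)^{3}\right) - 39304 = \left(- 1634 \left(6 + 9\right) + \left(4 + 0\right)^{3}\right) - 39304 = \left(\left(-1634\right) 15 + 4^{3}\right) - 39304 = \left(-24510 + 64\right) - 39304 = -24446 - 39304 = -63750$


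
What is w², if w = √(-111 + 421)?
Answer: 310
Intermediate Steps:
w = √310 ≈ 17.607
w² = (√310)² = 310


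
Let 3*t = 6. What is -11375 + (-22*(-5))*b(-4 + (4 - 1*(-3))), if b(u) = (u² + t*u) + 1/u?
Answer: -29065/3 ≈ -9688.3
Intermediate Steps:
t = 2 (t = (⅓)*6 = 2)
b(u) = 1/u + u² + 2*u (b(u) = (u² + 2*u) + 1/u = 1/u + u² + 2*u)
-11375 + (-22*(-5))*b(-4 + (4 - 1*(-3))) = -11375 + (-22*(-5))*((1 + (-4 + (4 - 1*(-3)))²*(2 + (-4 + (4 - 1*(-3)))))/(-4 + (4 - 1*(-3)))) = -11375 + 110*((1 + (-4 + (4 + 3))²*(2 + (-4 + (4 + 3))))/(-4 + (4 + 3))) = -11375 + 110*((1 + (-4 + 7)²*(2 + (-4 + 7)))/(-4 + 7)) = -11375 + 110*((1 + 3²*(2 + 3))/3) = -11375 + 110*((1 + 9*5)/3) = -11375 + 110*((1 + 45)/3) = -11375 + 110*((⅓)*46) = -11375 + 110*(46/3) = -11375 + 5060/3 = -29065/3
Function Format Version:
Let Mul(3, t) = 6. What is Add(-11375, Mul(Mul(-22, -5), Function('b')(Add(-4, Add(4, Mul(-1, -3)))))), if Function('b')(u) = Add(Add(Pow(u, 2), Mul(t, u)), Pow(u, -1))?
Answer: Rational(-29065, 3) ≈ -9688.3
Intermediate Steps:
t = 2 (t = Mul(Rational(1, 3), 6) = 2)
Function('b')(u) = Add(Pow(u, -1), Pow(u, 2), Mul(2, u)) (Function('b')(u) = Add(Add(Pow(u, 2), Mul(2, u)), Pow(u, -1)) = Add(Pow(u, -1), Pow(u, 2), Mul(2, u)))
Add(-11375, Mul(Mul(-22, -5), Function('b')(Add(-4, Add(4, Mul(-1, -3)))))) = Add(-11375, Mul(Mul(-22, -5), Mul(Pow(Add(-4, Add(4, Mul(-1, -3))), -1), Add(1, Mul(Pow(Add(-4, Add(4, Mul(-1, -3))), 2), Add(2, Add(-4, Add(4, Mul(-1, -3))))))))) = Add(-11375, Mul(110, Mul(Pow(Add(-4, Add(4, 3)), -1), Add(1, Mul(Pow(Add(-4, Add(4, 3)), 2), Add(2, Add(-4, Add(4, 3)))))))) = Add(-11375, Mul(110, Mul(Pow(Add(-4, 7), -1), Add(1, Mul(Pow(Add(-4, 7), 2), Add(2, Add(-4, 7))))))) = Add(-11375, Mul(110, Mul(Pow(3, -1), Add(1, Mul(Pow(3, 2), Add(2, 3)))))) = Add(-11375, Mul(110, Mul(Rational(1, 3), Add(1, Mul(9, 5))))) = Add(-11375, Mul(110, Mul(Rational(1, 3), Add(1, 45)))) = Add(-11375, Mul(110, Mul(Rational(1, 3), 46))) = Add(-11375, Mul(110, Rational(46, 3))) = Add(-11375, Rational(5060, 3)) = Rational(-29065, 3)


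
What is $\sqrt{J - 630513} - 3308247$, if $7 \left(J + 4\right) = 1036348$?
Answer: $-3308247 + \frac{i \sqrt{23640897}}{7} \approx -3.3082 \cdot 10^{6} + 694.6 i$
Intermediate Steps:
$J = \frac{1036320}{7}$ ($J = -4 + \frac{1}{7} \cdot 1036348 = -4 + \frac{1036348}{7} = \frac{1036320}{7} \approx 1.4805 \cdot 10^{5}$)
$\sqrt{J - 630513} - 3308247 = \sqrt{\frac{1036320}{7} - 630513} - 3308247 = \sqrt{- \frac{3377271}{7}} - 3308247 = \frac{i \sqrt{23640897}}{7} - 3308247 = -3308247 + \frac{i \sqrt{23640897}}{7}$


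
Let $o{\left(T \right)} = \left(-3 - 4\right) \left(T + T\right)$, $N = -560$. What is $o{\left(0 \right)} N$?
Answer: $0$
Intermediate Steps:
$o{\left(T \right)} = - 14 T$ ($o{\left(T \right)} = - 7 \cdot 2 T = - 14 T$)
$o{\left(0 \right)} N = \left(-14\right) 0 \left(-560\right) = 0 \left(-560\right) = 0$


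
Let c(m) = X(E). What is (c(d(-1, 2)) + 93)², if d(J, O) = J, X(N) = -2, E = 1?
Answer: 8281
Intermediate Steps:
c(m) = -2
(c(d(-1, 2)) + 93)² = (-2 + 93)² = 91² = 8281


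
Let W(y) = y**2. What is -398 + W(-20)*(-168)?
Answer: -67598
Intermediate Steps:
-398 + W(-20)*(-168) = -398 + (-20)**2*(-168) = -398 + 400*(-168) = -398 - 67200 = -67598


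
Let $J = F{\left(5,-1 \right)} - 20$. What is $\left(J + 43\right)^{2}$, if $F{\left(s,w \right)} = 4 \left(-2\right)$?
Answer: $225$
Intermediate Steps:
$F{\left(s,w \right)} = -8$
$J = -28$ ($J = -8 - 20 = -28$)
$\left(J + 43\right)^{2} = \left(-28 + 43\right)^{2} = 15^{2} = 225$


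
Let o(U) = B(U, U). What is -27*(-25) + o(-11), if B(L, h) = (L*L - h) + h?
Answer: 796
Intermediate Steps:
B(L, h) = L² (B(L, h) = (L² - h) + h = L²)
o(U) = U²
-27*(-25) + o(-11) = -27*(-25) + (-11)² = 675 + 121 = 796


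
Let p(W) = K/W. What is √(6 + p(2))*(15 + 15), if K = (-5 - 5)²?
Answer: 60*√14 ≈ 224.50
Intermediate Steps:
K = 100 (K = (-10)² = 100)
p(W) = 100/W
√(6 + p(2))*(15 + 15) = √(6 + 100/2)*(15 + 15) = √(6 + 100*(½))*30 = √(6 + 50)*30 = √56*30 = (2*√14)*30 = 60*√14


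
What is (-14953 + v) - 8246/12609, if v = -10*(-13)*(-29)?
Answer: -236086553/12609 ≈ -18724.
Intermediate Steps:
v = -3770 (v = 130*(-29) = -3770)
(-14953 + v) - 8246/12609 = (-14953 - 3770) - 8246/12609 = -18723 - 8246*1/12609 = -18723 - 8246/12609 = -236086553/12609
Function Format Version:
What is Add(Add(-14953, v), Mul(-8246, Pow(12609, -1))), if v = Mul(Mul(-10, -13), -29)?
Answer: Rational(-236086553, 12609) ≈ -18724.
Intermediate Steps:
v = -3770 (v = Mul(130, -29) = -3770)
Add(Add(-14953, v), Mul(-8246, Pow(12609, -1))) = Add(Add(-14953, -3770), Mul(-8246, Pow(12609, -1))) = Add(-18723, Mul(-8246, Rational(1, 12609))) = Add(-18723, Rational(-8246, 12609)) = Rational(-236086553, 12609)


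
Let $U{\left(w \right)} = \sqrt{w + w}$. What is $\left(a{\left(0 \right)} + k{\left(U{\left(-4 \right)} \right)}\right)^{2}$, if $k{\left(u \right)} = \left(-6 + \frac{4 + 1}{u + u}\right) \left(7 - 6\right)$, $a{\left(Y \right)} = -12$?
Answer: $\frac{10343}{32} + \frac{45 i \sqrt{2}}{2} \approx 323.22 + 31.82 i$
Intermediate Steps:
$U{\left(w \right)} = \sqrt{2} \sqrt{w}$ ($U{\left(w \right)} = \sqrt{2 w} = \sqrt{2} \sqrt{w}$)
$k{\left(u \right)} = -6 + \frac{5}{2 u}$ ($k{\left(u \right)} = \left(-6 + \frac{5}{2 u}\right) 1 = -6 + \frac{5}{2 u}$)
$\left(a{\left(0 \right)} + k{\left(U{\left(-4 \right)} \right)}\right)^{2} = \left(-12 - \left(6 - \frac{5}{2 \sqrt{2} \sqrt{-4}}\right)\right)^{2} = \left(-12 - \left(6 - \frac{5}{2 \sqrt{2} \cdot 2 i}\right)\right)^{2} = \left(-12 - \left(6 - \frac{5}{2 \cdot 2 i \sqrt{2}}\right)\right)^{2} = \left(-12 - \left(6 - \frac{5 \left(- \frac{i \sqrt{2}}{4}\right)}{2}\right)\right)^{2} = \left(-12 - \left(6 + \frac{5 i \sqrt{2}}{8}\right)\right)^{2} = \left(-18 - \frac{5 i \sqrt{2}}{8}\right)^{2}$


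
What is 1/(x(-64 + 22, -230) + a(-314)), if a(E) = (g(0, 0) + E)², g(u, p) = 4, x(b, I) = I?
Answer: 1/95870 ≈ 1.0431e-5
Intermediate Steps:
a(E) = (4 + E)²
1/(x(-64 + 22, -230) + a(-314)) = 1/(-230 + (4 - 314)²) = 1/(-230 + (-310)²) = 1/(-230 + 96100) = 1/95870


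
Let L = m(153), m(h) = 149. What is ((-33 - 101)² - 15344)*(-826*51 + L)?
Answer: -109643924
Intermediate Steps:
L = 149
((-33 - 101)² - 15344)*(-826*51 + L) = ((-33 - 101)² - 15344)*(-826*51 + 149) = ((-134)² - 15344)*(-42126 + 149) = (17956 - 15344)*(-41977) = 2612*(-41977) = -109643924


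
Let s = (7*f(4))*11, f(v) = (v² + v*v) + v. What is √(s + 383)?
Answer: √3155 ≈ 56.169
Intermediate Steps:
f(v) = v + 2*v² (f(v) = (v² + v²) + v = 2*v² + v = v + 2*v²)
s = 2772 (s = (7*(4*(1 + 2*4)))*11 = (7*(4*(1 + 8)))*11 = (7*(4*9))*11 = (7*36)*11 = 252*11 = 2772)
√(s + 383) = √(2772 + 383) = √3155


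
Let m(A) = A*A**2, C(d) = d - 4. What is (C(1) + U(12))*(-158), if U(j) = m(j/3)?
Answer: -9638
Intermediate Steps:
C(d) = -4 + d
m(A) = A**3
U(j) = j**3/27 (U(j) = (j/3)**3 = j**3/27)
(C(1) + U(12))*(-158) = ((-4 + 1) + (1/27)*12**3)*(-158) = (-3 + (1/27)*1728)*(-158) = (-3 + 64)*(-158) = 61*(-158) = -9638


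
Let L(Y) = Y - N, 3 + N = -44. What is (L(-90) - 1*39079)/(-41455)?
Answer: 39122/41455 ≈ 0.94372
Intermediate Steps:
N = -47 (N = -3 - 44 = -47)
L(Y) = 47 + Y (L(Y) = Y - 1*(-47) = Y + 47 = 47 + Y)
(L(-90) - 1*39079)/(-41455) = ((47 - 90) - 1*39079)/(-41455) = (-43 - 39079)*(-1/41455) = -39122*(-1/41455) = 39122/41455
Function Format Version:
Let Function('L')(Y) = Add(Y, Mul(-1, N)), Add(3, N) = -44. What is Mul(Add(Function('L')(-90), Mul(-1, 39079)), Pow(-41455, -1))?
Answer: Rational(39122, 41455) ≈ 0.94372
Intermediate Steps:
N = -47 (N = Add(-3, -44) = -47)
Function('L')(Y) = Add(47, Y) (Function('L')(Y) = Add(Y, Mul(-1, -47)) = Add(Y, 47) = Add(47, Y))
Mul(Add(Function('L')(-90), Mul(-1, 39079)), Pow(-41455, -1)) = Mul(Add(Add(47, -90), Mul(-1, 39079)), Pow(-41455, -1)) = Mul(Add(-43, -39079), Rational(-1, 41455)) = Mul(-39122, Rational(-1, 41455)) = Rational(39122, 41455)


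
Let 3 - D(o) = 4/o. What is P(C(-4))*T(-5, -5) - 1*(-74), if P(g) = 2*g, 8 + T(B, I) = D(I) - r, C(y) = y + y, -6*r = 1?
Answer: 2078/15 ≈ 138.53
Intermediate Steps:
r = -⅙ (r = -⅙*1 = -⅙ ≈ -0.16667)
D(o) = 3 - 4/o
C(y) = 2*y
T(B, I) = -29/6 - 4/I (T(B, I) = -8 + ((3 - 4/I) - 1*(-⅙)) = -8 + ((3 - 4/I) + ⅙) = -8 + (19/6 - 4/I) = -29/6 - 4/I)
P(C(-4))*T(-5, -5) - 1*(-74) = (2*(2*(-4)))*(-29/6 - 4/(-5)) - 1*(-74) = (2*(-8))*(-29/6 - 4*(-⅕)) + 74 = -16*(-29/6 + ⅘) + 74 = -16*(-121/30) + 74 = 968/15 + 74 = 2078/15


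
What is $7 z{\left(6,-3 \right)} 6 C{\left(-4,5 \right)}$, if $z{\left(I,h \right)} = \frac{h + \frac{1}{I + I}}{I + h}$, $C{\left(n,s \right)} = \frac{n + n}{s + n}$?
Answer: $\frac{980}{3} \approx 326.67$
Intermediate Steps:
$C{\left(n,s \right)} = \frac{2 n}{n + s}$
$z{\left(I,h \right)} = \frac{h + \frac{1}{2 I}}{I + h}$
$7 z{\left(6,-3 \right)} 6 C{\left(-4,5 \right)} = 7 \frac{\frac{1}{2} + 6 \left(-3\right)}{6 \left(6 - 3\right)} 6 \cdot 2 \left(-4\right) \frac{1}{-4 + 5} = 7 \frac{\frac{1}{2} - 18}{6 \cdot 3} \cdot 6 \cdot 2 \left(-4\right) 1^{-1} = 7 \cdot \frac{1}{6} \cdot \frac{1}{3} \left(- \frac{35}{2}\right) 6 \cdot 2 \left(-4\right) 1 = 7 \left(- \frac{35}{36}\right) 6 \left(-8\right) = \left(- \frac{245}{36}\right) \left(-48\right) = \frac{980}{3}$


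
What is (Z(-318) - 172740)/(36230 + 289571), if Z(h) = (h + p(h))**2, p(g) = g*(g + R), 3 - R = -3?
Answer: 9780641664/325801 ≈ 30020.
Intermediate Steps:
R = 6 (R = 3 - 1*(-3) = 3 + 3 = 6)
p(g) = g*(6 + g) (p(g) = g*(g + 6) = g*(6 + g))
Z(h) = (h + h*(6 + h))**2
(Z(-318) - 172740)/(36230 + 289571) = ((-318)**2*(7 - 318)**2 - 172740)/(36230 + 289571) = (101124*(-311)**2 - 172740)/325801 = (101124*96721 - 172740)*(1/325801) = (9780814404 - 172740)*(1/325801) = 9780641664*(1/325801) = 9780641664/325801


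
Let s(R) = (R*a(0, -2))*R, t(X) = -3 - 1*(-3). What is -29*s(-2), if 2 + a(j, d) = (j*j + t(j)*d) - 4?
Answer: 696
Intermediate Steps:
t(X) = 0 (t(X) = -3 + 3 = 0)
a(j, d) = -6 + j**2 (a(j, d) = -2 + ((j*j + 0*d) - 4) = -2 + ((j**2 + 0) - 4) = -2 + (j**2 - 4) = -2 + (-4 + j**2) = -6 + j**2)
s(R) = -6*R**2 (s(R) = (R*(-6 + 0**2))*R = (R*(-6 + 0))*R = (R*(-6))*R = (-6*R)*R = -6*R**2)
-29*s(-2) = -(-174)*(-2)**2 = -(-174)*4 = -29*(-24) = 696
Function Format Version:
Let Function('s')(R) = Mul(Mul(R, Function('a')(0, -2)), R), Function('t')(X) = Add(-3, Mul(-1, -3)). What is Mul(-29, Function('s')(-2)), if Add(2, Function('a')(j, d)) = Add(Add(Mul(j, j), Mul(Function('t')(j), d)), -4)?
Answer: 696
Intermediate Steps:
Function('t')(X) = 0 (Function('t')(X) = Add(-3, 3) = 0)
Function('a')(j, d) = Add(-6, Pow(j, 2)) (Function('a')(j, d) = Add(-2, Add(Add(Mul(j, j), Mul(0, d)), -4)) = Add(-2, Add(Add(Pow(j, 2), 0), -4)) = Add(-2, Add(Pow(j, 2), -4)) = Add(-2, Add(-4, Pow(j, 2))) = Add(-6, Pow(j, 2)))
Function('s')(R) = Mul(-6, Pow(R, 2)) (Function('s')(R) = Mul(Mul(R, Add(-6, Pow(0, 2))), R) = Mul(Mul(R, Add(-6, 0)), R) = Mul(Mul(R, -6), R) = Mul(Mul(-6, R), R) = Mul(-6, Pow(R, 2)))
Mul(-29, Function('s')(-2)) = Mul(-29, Mul(-6, Pow(-2, 2))) = Mul(-29, Mul(-6, 4)) = Mul(-29, -24) = 696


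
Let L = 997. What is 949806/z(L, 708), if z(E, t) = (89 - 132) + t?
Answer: 949806/665 ≈ 1428.3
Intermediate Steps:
z(E, t) = -43 + t
949806/z(L, 708) = 949806/(-43 + 708) = 949806/665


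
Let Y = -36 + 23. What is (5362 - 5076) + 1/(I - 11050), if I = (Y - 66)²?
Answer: 1375373/4809 ≈ 286.00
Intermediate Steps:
Y = -13
I = 6241 (I = (-13 - 66)² = (-79)² = 6241)
(5362 - 5076) + 1/(I - 11050) = (5362 - 5076) + 1/(6241 - 11050) = 286 + 1/(-4809) = 286 - 1/4809 = 1375373/4809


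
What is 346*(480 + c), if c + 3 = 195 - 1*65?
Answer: 210022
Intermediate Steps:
c = 127 (c = -3 + (195 - 1*65) = -3 + (195 - 65) = -3 + 130 = 127)
346*(480 + c) = 346*(480 + 127) = 346*607 = 210022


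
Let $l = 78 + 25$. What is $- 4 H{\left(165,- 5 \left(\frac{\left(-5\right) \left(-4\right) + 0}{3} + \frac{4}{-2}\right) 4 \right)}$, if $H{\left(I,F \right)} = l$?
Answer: $-412$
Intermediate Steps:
$l = 103$
$H{\left(I,F \right)} = 103$
$- 4 H{\left(165,- 5 \left(\frac{\left(-5\right) \left(-4\right) + 0}{3} + \frac{4}{-2}\right) 4 \right)} = \left(-4\right) 103 = -412$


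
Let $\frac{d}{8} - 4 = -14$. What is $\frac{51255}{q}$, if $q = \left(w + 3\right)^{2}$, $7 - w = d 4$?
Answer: $\frac{1139}{2420} \approx 0.47066$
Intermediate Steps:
$d = -80$ ($d = 32 + 8 \left(-14\right) = 32 - 112 = -80$)
$w = 327$ ($w = 7 - \left(-80\right) 4 = 7 - -320 = 7 + 320 = 327$)
$q = 108900$ ($q = \left(327 + 3\right)^{2} = 330^{2} = 108900$)
$\frac{51255}{q} = \frac{51255}{108900} = 51255 \cdot \frac{1}{108900} = \frac{1139}{2420}$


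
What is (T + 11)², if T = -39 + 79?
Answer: 2601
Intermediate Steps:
T = 40
(T + 11)² = (40 + 11)² = 51² = 2601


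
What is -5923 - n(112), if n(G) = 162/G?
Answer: -331769/56 ≈ -5924.4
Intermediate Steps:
-5923 - n(112) = -5923 - 162/112 = -5923 - 1*81/56 = -5923 - 81/56 = -331769/56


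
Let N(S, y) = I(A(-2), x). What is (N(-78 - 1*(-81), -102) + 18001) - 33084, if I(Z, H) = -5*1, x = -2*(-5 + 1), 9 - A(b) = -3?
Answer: -15088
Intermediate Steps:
A(b) = 12 (A(b) = 9 - 1*(-3) = 9 + 3 = 12)
x = 8 (x = -2*(-4) = 8)
I(Z, H) = -5
N(S, y) = -5
(N(-78 - 1*(-81), -102) + 18001) - 33084 = (-5 + 18001) - 33084 = 17996 - 33084 = -15088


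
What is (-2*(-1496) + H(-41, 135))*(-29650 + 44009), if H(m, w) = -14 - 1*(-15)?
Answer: 42976487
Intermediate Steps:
H(m, w) = 1 (H(m, w) = -14 + 15 = 1)
(-2*(-1496) + H(-41, 135))*(-29650 + 44009) = (-2*(-1496) + 1)*(-29650 + 44009) = (2992 + 1)*14359 = 2993*14359 = 42976487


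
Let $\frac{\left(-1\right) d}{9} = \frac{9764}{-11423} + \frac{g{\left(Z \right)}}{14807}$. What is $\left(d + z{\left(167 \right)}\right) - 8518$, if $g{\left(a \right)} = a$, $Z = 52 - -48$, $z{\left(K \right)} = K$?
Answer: $- \frac{1411200255479}{169140361} \approx -8343.4$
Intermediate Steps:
$Z = 100$ ($Z = 52 + 48 = 100$)
$d = \frac{1290899232}{169140361}$ ($d = - 9 \left(\frac{9764}{-11423} + \frac{100}{14807}\right) = - 9 \left(9764 \left(- \frac{1}{11423}\right) + 100 \cdot \frac{1}{14807}\right) = - 9 \left(- \frac{9764}{11423} + \frac{100}{14807}\right) = \left(-9\right) \left(- \frac{143433248}{169140361}\right) = \frac{1290899232}{169140361} \approx 7.6321$)
$\left(d + z{\left(167 \right)}\right) - 8518 = \left(\frac{1290899232}{169140361} + 167\right) - 8518 = \frac{29537339519}{169140361} - 8518 = - \frac{1411200255479}{169140361}$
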